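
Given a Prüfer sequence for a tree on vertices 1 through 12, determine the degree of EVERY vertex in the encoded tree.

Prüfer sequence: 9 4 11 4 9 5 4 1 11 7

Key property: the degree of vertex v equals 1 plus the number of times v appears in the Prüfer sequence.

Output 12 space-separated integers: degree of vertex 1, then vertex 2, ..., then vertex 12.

Answer: 2 1 1 4 2 1 2 1 3 1 3 1

Derivation:
p_1 = 9: count[9] becomes 1
p_2 = 4: count[4] becomes 1
p_3 = 11: count[11] becomes 1
p_4 = 4: count[4] becomes 2
p_5 = 9: count[9] becomes 2
p_6 = 5: count[5] becomes 1
p_7 = 4: count[4] becomes 3
p_8 = 1: count[1] becomes 1
p_9 = 11: count[11] becomes 2
p_10 = 7: count[7] becomes 1
Degrees (1 + count): deg[1]=1+1=2, deg[2]=1+0=1, deg[3]=1+0=1, deg[4]=1+3=4, deg[5]=1+1=2, deg[6]=1+0=1, deg[7]=1+1=2, deg[8]=1+0=1, deg[9]=1+2=3, deg[10]=1+0=1, deg[11]=1+2=3, deg[12]=1+0=1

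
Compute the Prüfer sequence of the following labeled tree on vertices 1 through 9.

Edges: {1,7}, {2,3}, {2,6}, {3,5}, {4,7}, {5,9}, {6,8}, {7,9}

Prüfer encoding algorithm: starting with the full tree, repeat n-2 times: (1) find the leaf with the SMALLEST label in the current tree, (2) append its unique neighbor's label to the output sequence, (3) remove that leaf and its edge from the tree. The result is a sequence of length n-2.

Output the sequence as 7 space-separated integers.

Step 1: leaves = {1,4,8}. Remove smallest leaf 1, emit neighbor 7.
Step 2: leaves = {4,8}. Remove smallest leaf 4, emit neighbor 7.
Step 3: leaves = {7,8}. Remove smallest leaf 7, emit neighbor 9.
Step 4: leaves = {8,9}. Remove smallest leaf 8, emit neighbor 6.
Step 5: leaves = {6,9}. Remove smallest leaf 6, emit neighbor 2.
Step 6: leaves = {2,9}. Remove smallest leaf 2, emit neighbor 3.
Step 7: leaves = {3,9}. Remove smallest leaf 3, emit neighbor 5.
Done: 2 vertices remain (5, 9). Sequence = [7 7 9 6 2 3 5]

Answer: 7 7 9 6 2 3 5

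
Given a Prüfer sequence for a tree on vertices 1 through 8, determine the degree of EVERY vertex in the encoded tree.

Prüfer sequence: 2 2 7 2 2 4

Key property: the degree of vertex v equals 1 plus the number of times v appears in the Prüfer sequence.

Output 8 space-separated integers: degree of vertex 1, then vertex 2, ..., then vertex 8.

p_1 = 2: count[2] becomes 1
p_2 = 2: count[2] becomes 2
p_3 = 7: count[7] becomes 1
p_4 = 2: count[2] becomes 3
p_5 = 2: count[2] becomes 4
p_6 = 4: count[4] becomes 1
Degrees (1 + count): deg[1]=1+0=1, deg[2]=1+4=5, deg[3]=1+0=1, deg[4]=1+1=2, deg[5]=1+0=1, deg[6]=1+0=1, deg[7]=1+1=2, deg[8]=1+0=1

Answer: 1 5 1 2 1 1 2 1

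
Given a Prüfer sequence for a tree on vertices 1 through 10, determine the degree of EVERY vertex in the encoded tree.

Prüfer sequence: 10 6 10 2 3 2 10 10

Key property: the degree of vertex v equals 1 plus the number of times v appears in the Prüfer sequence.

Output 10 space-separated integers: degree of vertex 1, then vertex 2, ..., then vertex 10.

Answer: 1 3 2 1 1 2 1 1 1 5

Derivation:
p_1 = 10: count[10] becomes 1
p_2 = 6: count[6] becomes 1
p_3 = 10: count[10] becomes 2
p_4 = 2: count[2] becomes 1
p_5 = 3: count[3] becomes 1
p_6 = 2: count[2] becomes 2
p_7 = 10: count[10] becomes 3
p_8 = 10: count[10] becomes 4
Degrees (1 + count): deg[1]=1+0=1, deg[2]=1+2=3, deg[3]=1+1=2, deg[4]=1+0=1, deg[5]=1+0=1, deg[6]=1+1=2, deg[7]=1+0=1, deg[8]=1+0=1, deg[9]=1+0=1, deg[10]=1+4=5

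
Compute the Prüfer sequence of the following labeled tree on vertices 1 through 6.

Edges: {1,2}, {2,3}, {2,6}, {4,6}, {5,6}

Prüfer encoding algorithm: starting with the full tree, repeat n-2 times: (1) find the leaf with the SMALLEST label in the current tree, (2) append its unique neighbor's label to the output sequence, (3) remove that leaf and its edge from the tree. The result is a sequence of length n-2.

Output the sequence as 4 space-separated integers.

Answer: 2 2 6 6

Derivation:
Step 1: leaves = {1,3,4,5}. Remove smallest leaf 1, emit neighbor 2.
Step 2: leaves = {3,4,5}. Remove smallest leaf 3, emit neighbor 2.
Step 3: leaves = {2,4,5}. Remove smallest leaf 2, emit neighbor 6.
Step 4: leaves = {4,5}. Remove smallest leaf 4, emit neighbor 6.
Done: 2 vertices remain (5, 6). Sequence = [2 2 6 6]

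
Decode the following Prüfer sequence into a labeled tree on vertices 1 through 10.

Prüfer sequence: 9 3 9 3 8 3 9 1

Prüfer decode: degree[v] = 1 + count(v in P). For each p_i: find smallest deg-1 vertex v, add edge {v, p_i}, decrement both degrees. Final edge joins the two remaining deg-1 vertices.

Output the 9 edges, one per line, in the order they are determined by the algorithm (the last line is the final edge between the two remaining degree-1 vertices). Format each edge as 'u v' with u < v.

Answer: 2 9
3 4
5 9
3 6
7 8
3 8
3 9
1 9
1 10

Derivation:
Initial degrees: {1:2, 2:1, 3:4, 4:1, 5:1, 6:1, 7:1, 8:2, 9:4, 10:1}
Step 1: smallest deg-1 vertex = 2, p_1 = 9. Add edge {2,9}. Now deg[2]=0, deg[9]=3.
Step 2: smallest deg-1 vertex = 4, p_2 = 3. Add edge {3,4}. Now deg[4]=0, deg[3]=3.
Step 3: smallest deg-1 vertex = 5, p_3 = 9. Add edge {5,9}. Now deg[5]=0, deg[9]=2.
Step 4: smallest deg-1 vertex = 6, p_4 = 3. Add edge {3,6}. Now deg[6]=0, deg[3]=2.
Step 5: smallest deg-1 vertex = 7, p_5 = 8. Add edge {7,8}. Now deg[7]=0, deg[8]=1.
Step 6: smallest deg-1 vertex = 8, p_6 = 3. Add edge {3,8}. Now deg[8]=0, deg[3]=1.
Step 7: smallest deg-1 vertex = 3, p_7 = 9. Add edge {3,9}. Now deg[3]=0, deg[9]=1.
Step 8: smallest deg-1 vertex = 9, p_8 = 1. Add edge {1,9}. Now deg[9]=0, deg[1]=1.
Final: two remaining deg-1 vertices are 1, 10. Add edge {1,10}.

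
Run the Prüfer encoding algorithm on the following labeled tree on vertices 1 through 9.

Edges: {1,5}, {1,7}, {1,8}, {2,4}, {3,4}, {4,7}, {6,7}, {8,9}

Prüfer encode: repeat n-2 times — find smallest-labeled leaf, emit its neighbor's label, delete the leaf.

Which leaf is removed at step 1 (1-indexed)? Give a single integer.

Answer: 2

Derivation:
Step 1: current leaves = {2,3,5,6,9}. Remove leaf 2 (neighbor: 4).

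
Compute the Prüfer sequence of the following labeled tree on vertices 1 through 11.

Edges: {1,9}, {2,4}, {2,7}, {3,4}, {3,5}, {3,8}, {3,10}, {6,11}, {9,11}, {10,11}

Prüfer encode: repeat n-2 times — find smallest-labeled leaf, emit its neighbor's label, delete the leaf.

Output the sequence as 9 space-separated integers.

Step 1: leaves = {1,5,6,7,8}. Remove smallest leaf 1, emit neighbor 9.
Step 2: leaves = {5,6,7,8,9}. Remove smallest leaf 5, emit neighbor 3.
Step 3: leaves = {6,7,8,9}. Remove smallest leaf 6, emit neighbor 11.
Step 4: leaves = {7,8,9}. Remove smallest leaf 7, emit neighbor 2.
Step 5: leaves = {2,8,9}. Remove smallest leaf 2, emit neighbor 4.
Step 6: leaves = {4,8,9}. Remove smallest leaf 4, emit neighbor 3.
Step 7: leaves = {8,9}. Remove smallest leaf 8, emit neighbor 3.
Step 8: leaves = {3,9}. Remove smallest leaf 3, emit neighbor 10.
Step 9: leaves = {9,10}. Remove smallest leaf 9, emit neighbor 11.
Done: 2 vertices remain (10, 11). Sequence = [9 3 11 2 4 3 3 10 11]

Answer: 9 3 11 2 4 3 3 10 11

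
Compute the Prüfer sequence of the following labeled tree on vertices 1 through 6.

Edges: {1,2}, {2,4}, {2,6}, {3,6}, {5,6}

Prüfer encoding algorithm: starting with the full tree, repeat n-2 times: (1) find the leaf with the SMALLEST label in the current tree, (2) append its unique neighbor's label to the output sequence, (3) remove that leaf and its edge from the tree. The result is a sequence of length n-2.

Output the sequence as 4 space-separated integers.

Step 1: leaves = {1,3,4,5}. Remove smallest leaf 1, emit neighbor 2.
Step 2: leaves = {3,4,5}. Remove smallest leaf 3, emit neighbor 6.
Step 3: leaves = {4,5}. Remove smallest leaf 4, emit neighbor 2.
Step 4: leaves = {2,5}. Remove smallest leaf 2, emit neighbor 6.
Done: 2 vertices remain (5, 6). Sequence = [2 6 2 6]

Answer: 2 6 2 6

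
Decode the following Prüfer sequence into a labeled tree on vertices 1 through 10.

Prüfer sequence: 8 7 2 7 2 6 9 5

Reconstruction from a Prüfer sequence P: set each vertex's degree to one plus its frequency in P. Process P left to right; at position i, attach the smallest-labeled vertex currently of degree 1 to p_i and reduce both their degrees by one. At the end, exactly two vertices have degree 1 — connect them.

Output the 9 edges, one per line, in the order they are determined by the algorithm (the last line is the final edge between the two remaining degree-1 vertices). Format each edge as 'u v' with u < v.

Answer: 1 8
3 7
2 4
7 8
2 7
2 6
6 9
5 9
5 10

Derivation:
Initial degrees: {1:1, 2:3, 3:1, 4:1, 5:2, 6:2, 7:3, 8:2, 9:2, 10:1}
Step 1: smallest deg-1 vertex = 1, p_1 = 8. Add edge {1,8}. Now deg[1]=0, deg[8]=1.
Step 2: smallest deg-1 vertex = 3, p_2 = 7. Add edge {3,7}. Now deg[3]=0, deg[7]=2.
Step 3: smallest deg-1 vertex = 4, p_3 = 2. Add edge {2,4}. Now deg[4]=0, deg[2]=2.
Step 4: smallest deg-1 vertex = 8, p_4 = 7. Add edge {7,8}. Now deg[8]=0, deg[7]=1.
Step 5: smallest deg-1 vertex = 7, p_5 = 2. Add edge {2,7}. Now deg[7]=0, deg[2]=1.
Step 6: smallest deg-1 vertex = 2, p_6 = 6. Add edge {2,6}. Now deg[2]=0, deg[6]=1.
Step 7: smallest deg-1 vertex = 6, p_7 = 9. Add edge {6,9}. Now deg[6]=0, deg[9]=1.
Step 8: smallest deg-1 vertex = 9, p_8 = 5. Add edge {5,9}. Now deg[9]=0, deg[5]=1.
Final: two remaining deg-1 vertices are 5, 10. Add edge {5,10}.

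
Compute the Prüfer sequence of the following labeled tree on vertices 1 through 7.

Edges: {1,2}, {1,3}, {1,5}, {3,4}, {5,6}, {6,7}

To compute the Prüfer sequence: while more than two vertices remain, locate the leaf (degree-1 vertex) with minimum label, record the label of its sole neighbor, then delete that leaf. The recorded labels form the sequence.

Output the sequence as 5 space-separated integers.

Step 1: leaves = {2,4,7}. Remove smallest leaf 2, emit neighbor 1.
Step 2: leaves = {4,7}. Remove smallest leaf 4, emit neighbor 3.
Step 3: leaves = {3,7}. Remove smallest leaf 3, emit neighbor 1.
Step 4: leaves = {1,7}. Remove smallest leaf 1, emit neighbor 5.
Step 5: leaves = {5,7}. Remove smallest leaf 5, emit neighbor 6.
Done: 2 vertices remain (6, 7). Sequence = [1 3 1 5 6]

Answer: 1 3 1 5 6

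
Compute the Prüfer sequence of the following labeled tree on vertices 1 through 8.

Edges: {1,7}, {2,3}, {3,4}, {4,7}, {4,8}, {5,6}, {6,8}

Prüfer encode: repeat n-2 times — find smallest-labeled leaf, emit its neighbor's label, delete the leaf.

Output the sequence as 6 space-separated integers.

Step 1: leaves = {1,2,5}. Remove smallest leaf 1, emit neighbor 7.
Step 2: leaves = {2,5,7}. Remove smallest leaf 2, emit neighbor 3.
Step 3: leaves = {3,5,7}. Remove smallest leaf 3, emit neighbor 4.
Step 4: leaves = {5,7}. Remove smallest leaf 5, emit neighbor 6.
Step 5: leaves = {6,7}. Remove smallest leaf 6, emit neighbor 8.
Step 6: leaves = {7,8}. Remove smallest leaf 7, emit neighbor 4.
Done: 2 vertices remain (4, 8). Sequence = [7 3 4 6 8 4]

Answer: 7 3 4 6 8 4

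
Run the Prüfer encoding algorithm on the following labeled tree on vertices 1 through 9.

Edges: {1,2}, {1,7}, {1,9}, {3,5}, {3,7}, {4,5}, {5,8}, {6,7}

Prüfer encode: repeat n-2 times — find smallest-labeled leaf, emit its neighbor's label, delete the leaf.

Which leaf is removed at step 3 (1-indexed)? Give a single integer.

Step 1: current leaves = {2,4,6,8,9}. Remove leaf 2 (neighbor: 1).
Step 2: current leaves = {4,6,8,9}. Remove leaf 4 (neighbor: 5).
Step 3: current leaves = {6,8,9}. Remove leaf 6 (neighbor: 7).

Answer: 6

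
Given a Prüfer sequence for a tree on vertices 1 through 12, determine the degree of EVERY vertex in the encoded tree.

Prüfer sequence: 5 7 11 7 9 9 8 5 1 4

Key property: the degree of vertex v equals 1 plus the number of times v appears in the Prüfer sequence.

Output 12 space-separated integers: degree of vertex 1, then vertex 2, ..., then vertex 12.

Answer: 2 1 1 2 3 1 3 2 3 1 2 1

Derivation:
p_1 = 5: count[5] becomes 1
p_2 = 7: count[7] becomes 1
p_3 = 11: count[11] becomes 1
p_4 = 7: count[7] becomes 2
p_5 = 9: count[9] becomes 1
p_6 = 9: count[9] becomes 2
p_7 = 8: count[8] becomes 1
p_8 = 5: count[5] becomes 2
p_9 = 1: count[1] becomes 1
p_10 = 4: count[4] becomes 1
Degrees (1 + count): deg[1]=1+1=2, deg[2]=1+0=1, deg[3]=1+0=1, deg[4]=1+1=2, deg[5]=1+2=3, deg[6]=1+0=1, deg[7]=1+2=3, deg[8]=1+1=2, deg[9]=1+2=3, deg[10]=1+0=1, deg[11]=1+1=2, deg[12]=1+0=1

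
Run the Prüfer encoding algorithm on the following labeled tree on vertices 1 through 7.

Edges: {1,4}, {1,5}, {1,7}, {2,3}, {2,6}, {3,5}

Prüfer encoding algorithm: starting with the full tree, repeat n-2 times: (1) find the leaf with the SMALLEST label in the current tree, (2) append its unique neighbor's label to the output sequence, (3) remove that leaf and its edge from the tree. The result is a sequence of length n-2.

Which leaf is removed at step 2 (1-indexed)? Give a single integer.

Step 1: current leaves = {4,6,7}. Remove leaf 4 (neighbor: 1).
Step 2: current leaves = {6,7}. Remove leaf 6 (neighbor: 2).

Answer: 6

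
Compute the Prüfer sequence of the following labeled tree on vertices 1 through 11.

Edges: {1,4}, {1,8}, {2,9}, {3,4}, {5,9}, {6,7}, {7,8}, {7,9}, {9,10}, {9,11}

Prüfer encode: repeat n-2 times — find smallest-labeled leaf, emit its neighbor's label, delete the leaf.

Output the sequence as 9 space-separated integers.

Answer: 9 4 1 8 9 7 7 9 9

Derivation:
Step 1: leaves = {2,3,5,6,10,11}. Remove smallest leaf 2, emit neighbor 9.
Step 2: leaves = {3,5,6,10,11}. Remove smallest leaf 3, emit neighbor 4.
Step 3: leaves = {4,5,6,10,11}. Remove smallest leaf 4, emit neighbor 1.
Step 4: leaves = {1,5,6,10,11}. Remove smallest leaf 1, emit neighbor 8.
Step 5: leaves = {5,6,8,10,11}. Remove smallest leaf 5, emit neighbor 9.
Step 6: leaves = {6,8,10,11}. Remove smallest leaf 6, emit neighbor 7.
Step 7: leaves = {8,10,11}. Remove smallest leaf 8, emit neighbor 7.
Step 8: leaves = {7,10,11}. Remove smallest leaf 7, emit neighbor 9.
Step 9: leaves = {10,11}. Remove smallest leaf 10, emit neighbor 9.
Done: 2 vertices remain (9, 11). Sequence = [9 4 1 8 9 7 7 9 9]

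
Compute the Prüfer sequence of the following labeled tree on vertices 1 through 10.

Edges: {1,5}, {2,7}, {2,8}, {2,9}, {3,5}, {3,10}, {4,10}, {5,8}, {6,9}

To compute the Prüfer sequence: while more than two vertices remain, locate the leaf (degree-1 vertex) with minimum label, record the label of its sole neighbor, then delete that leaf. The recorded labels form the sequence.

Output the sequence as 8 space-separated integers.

Answer: 5 10 9 2 2 8 5 3

Derivation:
Step 1: leaves = {1,4,6,7}. Remove smallest leaf 1, emit neighbor 5.
Step 2: leaves = {4,6,7}. Remove smallest leaf 4, emit neighbor 10.
Step 3: leaves = {6,7,10}. Remove smallest leaf 6, emit neighbor 9.
Step 4: leaves = {7,9,10}. Remove smallest leaf 7, emit neighbor 2.
Step 5: leaves = {9,10}. Remove smallest leaf 9, emit neighbor 2.
Step 6: leaves = {2,10}. Remove smallest leaf 2, emit neighbor 8.
Step 7: leaves = {8,10}. Remove smallest leaf 8, emit neighbor 5.
Step 8: leaves = {5,10}. Remove smallest leaf 5, emit neighbor 3.
Done: 2 vertices remain (3, 10). Sequence = [5 10 9 2 2 8 5 3]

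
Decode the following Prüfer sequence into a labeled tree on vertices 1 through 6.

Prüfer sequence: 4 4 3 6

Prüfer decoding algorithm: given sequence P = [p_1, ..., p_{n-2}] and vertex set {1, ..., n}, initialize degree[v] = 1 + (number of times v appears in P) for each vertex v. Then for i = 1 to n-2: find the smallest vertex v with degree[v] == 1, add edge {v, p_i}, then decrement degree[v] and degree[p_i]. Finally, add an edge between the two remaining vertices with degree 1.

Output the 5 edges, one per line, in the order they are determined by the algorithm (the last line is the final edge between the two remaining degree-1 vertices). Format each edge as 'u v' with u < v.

Initial degrees: {1:1, 2:1, 3:2, 4:3, 5:1, 6:2}
Step 1: smallest deg-1 vertex = 1, p_1 = 4. Add edge {1,4}. Now deg[1]=0, deg[4]=2.
Step 2: smallest deg-1 vertex = 2, p_2 = 4. Add edge {2,4}. Now deg[2]=0, deg[4]=1.
Step 3: smallest deg-1 vertex = 4, p_3 = 3. Add edge {3,4}. Now deg[4]=0, deg[3]=1.
Step 4: smallest deg-1 vertex = 3, p_4 = 6. Add edge {3,6}. Now deg[3]=0, deg[6]=1.
Final: two remaining deg-1 vertices are 5, 6. Add edge {5,6}.

Answer: 1 4
2 4
3 4
3 6
5 6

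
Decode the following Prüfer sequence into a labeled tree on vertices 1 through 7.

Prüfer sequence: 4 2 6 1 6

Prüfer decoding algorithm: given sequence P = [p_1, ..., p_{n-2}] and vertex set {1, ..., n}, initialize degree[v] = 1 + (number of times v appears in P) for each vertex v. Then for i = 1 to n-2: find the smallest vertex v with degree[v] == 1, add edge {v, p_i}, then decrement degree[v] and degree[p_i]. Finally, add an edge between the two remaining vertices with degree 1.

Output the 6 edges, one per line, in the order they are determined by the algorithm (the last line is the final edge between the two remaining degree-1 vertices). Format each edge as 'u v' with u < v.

Answer: 3 4
2 4
2 6
1 5
1 6
6 7

Derivation:
Initial degrees: {1:2, 2:2, 3:1, 4:2, 5:1, 6:3, 7:1}
Step 1: smallest deg-1 vertex = 3, p_1 = 4. Add edge {3,4}. Now deg[3]=0, deg[4]=1.
Step 2: smallest deg-1 vertex = 4, p_2 = 2. Add edge {2,4}. Now deg[4]=0, deg[2]=1.
Step 3: smallest deg-1 vertex = 2, p_3 = 6. Add edge {2,6}. Now deg[2]=0, deg[6]=2.
Step 4: smallest deg-1 vertex = 5, p_4 = 1. Add edge {1,5}. Now deg[5]=0, deg[1]=1.
Step 5: smallest deg-1 vertex = 1, p_5 = 6. Add edge {1,6}. Now deg[1]=0, deg[6]=1.
Final: two remaining deg-1 vertices are 6, 7. Add edge {6,7}.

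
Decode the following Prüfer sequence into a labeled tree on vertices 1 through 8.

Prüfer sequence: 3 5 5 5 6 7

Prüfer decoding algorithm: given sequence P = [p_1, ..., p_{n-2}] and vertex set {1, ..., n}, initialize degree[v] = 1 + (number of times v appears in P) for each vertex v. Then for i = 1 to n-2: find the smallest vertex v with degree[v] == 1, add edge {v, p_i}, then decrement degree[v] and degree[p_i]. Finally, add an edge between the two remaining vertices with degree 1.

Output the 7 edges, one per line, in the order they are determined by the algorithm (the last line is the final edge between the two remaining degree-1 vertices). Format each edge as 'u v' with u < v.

Answer: 1 3
2 5
3 5
4 5
5 6
6 7
7 8

Derivation:
Initial degrees: {1:1, 2:1, 3:2, 4:1, 5:4, 6:2, 7:2, 8:1}
Step 1: smallest deg-1 vertex = 1, p_1 = 3. Add edge {1,3}. Now deg[1]=0, deg[3]=1.
Step 2: smallest deg-1 vertex = 2, p_2 = 5. Add edge {2,5}. Now deg[2]=0, deg[5]=3.
Step 3: smallest deg-1 vertex = 3, p_3 = 5. Add edge {3,5}. Now deg[3]=0, deg[5]=2.
Step 4: smallest deg-1 vertex = 4, p_4 = 5. Add edge {4,5}. Now deg[4]=0, deg[5]=1.
Step 5: smallest deg-1 vertex = 5, p_5 = 6. Add edge {5,6}. Now deg[5]=0, deg[6]=1.
Step 6: smallest deg-1 vertex = 6, p_6 = 7. Add edge {6,7}. Now deg[6]=0, deg[7]=1.
Final: two remaining deg-1 vertices are 7, 8. Add edge {7,8}.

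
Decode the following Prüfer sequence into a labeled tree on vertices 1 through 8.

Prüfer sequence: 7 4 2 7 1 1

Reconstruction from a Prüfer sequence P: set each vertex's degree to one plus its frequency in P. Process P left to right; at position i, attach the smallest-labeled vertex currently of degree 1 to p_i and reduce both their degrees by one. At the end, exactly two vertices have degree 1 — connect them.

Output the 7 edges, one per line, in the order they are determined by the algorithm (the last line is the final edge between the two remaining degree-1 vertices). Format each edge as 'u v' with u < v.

Initial degrees: {1:3, 2:2, 3:1, 4:2, 5:1, 6:1, 7:3, 8:1}
Step 1: smallest deg-1 vertex = 3, p_1 = 7. Add edge {3,7}. Now deg[3]=0, deg[7]=2.
Step 2: smallest deg-1 vertex = 5, p_2 = 4. Add edge {4,5}. Now deg[5]=0, deg[4]=1.
Step 3: smallest deg-1 vertex = 4, p_3 = 2. Add edge {2,4}. Now deg[4]=0, deg[2]=1.
Step 4: smallest deg-1 vertex = 2, p_4 = 7. Add edge {2,7}. Now deg[2]=0, deg[7]=1.
Step 5: smallest deg-1 vertex = 6, p_5 = 1. Add edge {1,6}. Now deg[6]=0, deg[1]=2.
Step 6: smallest deg-1 vertex = 7, p_6 = 1. Add edge {1,7}. Now deg[7]=0, deg[1]=1.
Final: two remaining deg-1 vertices are 1, 8. Add edge {1,8}.

Answer: 3 7
4 5
2 4
2 7
1 6
1 7
1 8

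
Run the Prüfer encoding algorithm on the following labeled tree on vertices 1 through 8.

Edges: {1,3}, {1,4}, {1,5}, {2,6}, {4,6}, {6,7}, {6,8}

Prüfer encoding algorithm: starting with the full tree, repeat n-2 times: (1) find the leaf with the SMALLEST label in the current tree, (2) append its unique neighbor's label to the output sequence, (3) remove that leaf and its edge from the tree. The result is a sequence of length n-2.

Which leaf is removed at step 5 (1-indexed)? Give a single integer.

Answer: 4

Derivation:
Step 1: current leaves = {2,3,5,7,8}. Remove leaf 2 (neighbor: 6).
Step 2: current leaves = {3,5,7,8}. Remove leaf 3 (neighbor: 1).
Step 3: current leaves = {5,7,8}. Remove leaf 5 (neighbor: 1).
Step 4: current leaves = {1,7,8}. Remove leaf 1 (neighbor: 4).
Step 5: current leaves = {4,7,8}. Remove leaf 4 (neighbor: 6).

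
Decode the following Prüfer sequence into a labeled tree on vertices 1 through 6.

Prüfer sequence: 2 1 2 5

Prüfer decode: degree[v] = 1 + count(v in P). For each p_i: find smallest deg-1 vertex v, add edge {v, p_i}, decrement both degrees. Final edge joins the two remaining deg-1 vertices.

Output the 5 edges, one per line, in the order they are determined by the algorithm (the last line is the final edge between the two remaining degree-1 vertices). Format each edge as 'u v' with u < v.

Initial degrees: {1:2, 2:3, 3:1, 4:1, 5:2, 6:1}
Step 1: smallest deg-1 vertex = 3, p_1 = 2. Add edge {2,3}. Now deg[3]=0, deg[2]=2.
Step 2: smallest deg-1 vertex = 4, p_2 = 1. Add edge {1,4}. Now deg[4]=0, deg[1]=1.
Step 3: smallest deg-1 vertex = 1, p_3 = 2. Add edge {1,2}. Now deg[1]=0, deg[2]=1.
Step 4: smallest deg-1 vertex = 2, p_4 = 5. Add edge {2,5}. Now deg[2]=0, deg[5]=1.
Final: two remaining deg-1 vertices are 5, 6. Add edge {5,6}.

Answer: 2 3
1 4
1 2
2 5
5 6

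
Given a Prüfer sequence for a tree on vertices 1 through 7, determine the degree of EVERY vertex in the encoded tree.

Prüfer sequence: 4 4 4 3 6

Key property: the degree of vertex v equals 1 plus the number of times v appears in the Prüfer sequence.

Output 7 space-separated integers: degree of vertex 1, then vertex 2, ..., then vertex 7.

p_1 = 4: count[4] becomes 1
p_2 = 4: count[4] becomes 2
p_3 = 4: count[4] becomes 3
p_4 = 3: count[3] becomes 1
p_5 = 6: count[6] becomes 1
Degrees (1 + count): deg[1]=1+0=1, deg[2]=1+0=1, deg[3]=1+1=2, deg[4]=1+3=4, deg[5]=1+0=1, deg[6]=1+1=2, deg[7]=1+0=1

Answer: 1 1 2 4 1 2 1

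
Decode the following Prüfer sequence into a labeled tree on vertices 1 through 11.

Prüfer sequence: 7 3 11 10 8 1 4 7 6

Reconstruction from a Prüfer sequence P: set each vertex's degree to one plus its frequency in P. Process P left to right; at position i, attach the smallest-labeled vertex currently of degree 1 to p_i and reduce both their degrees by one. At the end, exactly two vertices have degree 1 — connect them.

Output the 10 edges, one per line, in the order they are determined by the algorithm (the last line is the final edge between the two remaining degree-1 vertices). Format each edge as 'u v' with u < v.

Initial degrees: {1:2, 2:1, 3:2, 4:2, 5:1, 6:2, 7:3, 8:2, 9:1, 10:2, 11:2}
Step 1: smallest deg-1 vertex = 2, p_1 = 7. Add edge {2,7}. Now deg[2]=0, deg[7]=2.
Step 2: smallest deg-1 vertex = 5, p_2 = 3. Add edge {3,5}. Now deg[5]=0, deg[3]=1.
Step 3: smallest deg-1 vertex = 3, p_3 = 11. Add edge {3,11}. Now deg[3]=0, deg[11]=1.
Step 4: smallest deg-1 vertex = 9, p_4 = 10. Add edge {9,10}. Now deg[9]=0, deg[10]=1.
Step 5: smallest deg-1 vertex = 10, p_5 = 8. Add edge {8,10}. Now deg[10]=0, deg[8]=1.
Step 6: smallest deg-1 vertex = 8, p_6 = 1. Add edge {1,8}. Now deg[8]=0, deg[1]=1.
Step 7: smallest deg-1 vertex = 1, p_7 = 4. Add edge {1,4}. Now deg[1]=0, deg[4]=1.
Step 8: smallest deg-1 vertex = 4, p_8 = 7. Add edge {4,7}. Now deg[4]=0, deg[7]=1.
Step 9: smallest deg-1 vertex = 7, p_9 = 6. Add edge {6,7}. Now deg[7]=0, deg[6]=1.
Final: two remaining deg-1 vertices are 6, 11. Add edge {6,11}.

Answer: 2 7
3 5
3 11
9 10
8 10
1 8
1 4
4 7
6 7
6 11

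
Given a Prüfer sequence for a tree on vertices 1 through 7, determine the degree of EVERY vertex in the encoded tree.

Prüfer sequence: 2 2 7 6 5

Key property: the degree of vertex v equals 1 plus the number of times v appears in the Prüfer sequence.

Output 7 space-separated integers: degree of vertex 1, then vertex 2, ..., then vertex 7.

p_1 = 2: count[2] becomes 1
p_2 = 2: count[2] becomes 2
p_3 = 7: count[7] becomes 1
p_4 = 6: count[6] becomes 1
p_5 = 5: count[5] becomes 1
Degrees (1 + count): deg[1]=1+0=1, deg[2]=1+2=3, deg[3]=1+0=1, deg[4]=1+0=1, deg[5]=1+1=2, deg[6]=1+1=2, deg[7]=1+1=2

Answer: 1 3 1 1 2 2 2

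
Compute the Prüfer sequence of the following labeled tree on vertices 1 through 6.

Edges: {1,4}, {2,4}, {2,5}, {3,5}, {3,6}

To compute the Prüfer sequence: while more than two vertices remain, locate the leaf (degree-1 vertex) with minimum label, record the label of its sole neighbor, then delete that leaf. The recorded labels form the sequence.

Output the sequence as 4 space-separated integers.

Answer: 4 2 5 3

Derivation:
Step 1: leaves = {1,6}. Remove smallest leaf 1, emit neighbor 4.
Step 2: leaves = {4,6}. Remove smallest leaf 4, emit neighbor 2.
Step 3: leaves = {2,6}. Remove smallest leaf 2, emit neighbor 5.
Step 4: leaves = {5,6}. Remove smallest leaf 5, emit neighbor 3.
Done: 2 vertices remain (3, 6). Sequence = [4 2 5 3]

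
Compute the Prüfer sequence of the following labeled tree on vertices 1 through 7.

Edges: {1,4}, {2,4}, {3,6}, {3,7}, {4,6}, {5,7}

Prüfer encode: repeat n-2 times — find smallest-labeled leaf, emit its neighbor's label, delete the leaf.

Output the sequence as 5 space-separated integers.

Step 1: leaves = {1,2,5}. Remove smallest leaf 1, emit neighbor 4.
Step 2: leaves = {2,5}. Remove smallest leaf 2, emit neighbor 4.
Step 3: leaves = {4,5}. Remove smallest leaf 4, emit neighbor 6.
Step 4: leaves = {5,6}. Remove smallest leaf 5, emit neighbor 7.
Step 5: leaves = {6,7}. Remove smallest leaf 6, emit neighbor 3.
Done: 2 vertices remain (3, 7). Sequence = [4 4 6 7 3]

Answer: 4 4 6 7 3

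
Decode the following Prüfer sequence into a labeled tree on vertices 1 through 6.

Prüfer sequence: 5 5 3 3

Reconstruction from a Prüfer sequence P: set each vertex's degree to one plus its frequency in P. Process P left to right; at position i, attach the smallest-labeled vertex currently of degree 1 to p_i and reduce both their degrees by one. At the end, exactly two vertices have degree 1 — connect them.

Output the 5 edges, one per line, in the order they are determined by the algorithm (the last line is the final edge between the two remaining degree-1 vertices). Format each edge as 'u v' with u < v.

Answer: 1 5
2 5
3 4
3 5
3 6

Derivation:
Initial degrees: {1:1, 2:1, 3:3, 4:1, 5:3, 6:1}
Step 1: smallest deg-1 vertex = 1, p_1 = 5. Add edge {1,5}. Now deg[1]=0, deg[5]=2.
Step 2: smallest deg-1 vertex = 2, p_2 = 5. Add edge {2,5}. Now deg[2]=0, deg[5]=1.
Step 3: smallest deg-1 vertex = 4, p_3 = 3. Add edge {3,4}. Now deg[4]=0, deg[3]=2.
Step 4: smallest deg-1 vertex = 5, p_4 = 3. Add edge {3,5}. Now deg[5]=0, deg[3]=1.
Final: two remaining deg-1 vertices are 3, 6. Add edge {3,6}.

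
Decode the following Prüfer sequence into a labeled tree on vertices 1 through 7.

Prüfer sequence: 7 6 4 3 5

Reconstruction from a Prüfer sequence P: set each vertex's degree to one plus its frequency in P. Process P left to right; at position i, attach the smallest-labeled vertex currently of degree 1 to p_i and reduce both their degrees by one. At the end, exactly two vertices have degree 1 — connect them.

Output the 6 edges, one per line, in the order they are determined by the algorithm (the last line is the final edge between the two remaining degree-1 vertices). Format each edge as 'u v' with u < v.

Initial degrees: {1:1, 2:1, 3:2, 4:2, 5:2, 6:2, 7:2}
Step 1: smallest deg-1 vertex = 1, p_1 = 7. Add edge {1,7}. Now deg[1]=0, deg[7]=1.
Step 2: smallest deg-1 vertex = 2, p_2 = 6. Add edge {2,6}. Now deg[2]=0, deg[6]=1.
Step 3: smallest deg-1 vertex = 6, p_3 = 4. Add edge {4,6}. Now deg[6]=0, deg[4]=1.
Step 4: smallest deg-1 vertex = 4, p_4 = 3. Add edge {3,4}. Now deg[4]=0, deg[3]=1.
Step 5: smallest deg-1 vertex = 3, p_5 = 5. Add edge {3,5}. Now deg[3]=0, deg[5]=1.
Final: two remaining deg-1 vertices are 5, 7. Add edge {5,7}.

Answer: 1 7
2 6
4 6
3 4
3 5
5 7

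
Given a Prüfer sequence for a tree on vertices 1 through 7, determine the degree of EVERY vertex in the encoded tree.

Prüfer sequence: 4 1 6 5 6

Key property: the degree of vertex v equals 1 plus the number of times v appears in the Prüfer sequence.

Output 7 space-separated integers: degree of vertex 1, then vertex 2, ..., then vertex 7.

Answer: 2 1 1 2 2 3 1

Derivation:
p_1 = 4: count[4] becomes 1
p_2 = 1: count[1] becomes 1
p_3 = 6: count[6] becomes 1
p_4 = 5: count[5] becomes 1
p_5 = 6: count[6] becomes 2
Degrees (1 + count): deg[1]=1+1=2, deg[2]=1+0=1, deg[3]=1+0=1, deg[4]=1+1=2, deg[5]=1+1=2, deg[6]=1+2=3, deg[7]=1+0=1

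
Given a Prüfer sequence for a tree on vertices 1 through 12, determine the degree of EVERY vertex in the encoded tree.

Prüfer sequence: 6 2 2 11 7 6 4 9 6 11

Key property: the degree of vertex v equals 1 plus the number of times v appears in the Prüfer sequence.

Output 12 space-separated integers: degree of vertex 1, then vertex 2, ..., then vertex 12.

p_1 = 6: count[6] becomes 1
p_2 = 2: count[2] becomes 1
p_3 = 2: count[2] becomes 2
p_4 = 11: count[11] becomes 1
p_5 = 7: count[7] becomes 1
p_6 = 6: count[6] becomes 2
p_7 = 4: count[4] becomes 1
p_8 = 9: count[9] becomes 1
p_9 = 6: count[6] becomes 3
p_10 = 11: count[11] becomes 2
Degrees (1 + count): deg[1]=1+0=1, deg[2]=1+2=3, deg[3]=1+0=1, deg[4]=1+1=2, deg[5]=1+0=1, deg[6]=1+3=4, deg[7]=1+1=2, deg[8]=1+0=1, deg[9]=1+1=2, deg[10]=1+0=1, deg[11]=1+2=3, deg[12]=1+0=1

Answer: 1 3 1 2 1 4 2 1 2 1 3 1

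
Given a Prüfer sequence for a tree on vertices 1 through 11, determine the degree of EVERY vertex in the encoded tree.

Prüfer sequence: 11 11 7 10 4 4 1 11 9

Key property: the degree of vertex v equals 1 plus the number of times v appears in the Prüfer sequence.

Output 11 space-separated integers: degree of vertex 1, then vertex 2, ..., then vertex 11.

p_1 = 11: count[11] becomes 1
p_2 = 11: count[11] becomes 2
p_3 = 7: count[7] becomes 1
p_4 = 10: count[10] becomes 1
p_5 = 4: count[4] becomes 1
p_6 = 4: count[4] becomes 2
p_7 = 1: count[1] becomes 1
p_8 = 11: count[11] becomes 3
p_9 = 9: count[9] becomes 1
Degrees (1 + count): deg[1]=1+1=2, deg[2]=1+0=1, deg[3]=1+0=1, deg[4]=1+2=3, deg[5]=1+0=1, deg[6]=1+0=1, deg[7]=1+1=2, deg[8]=1+0=1, deg[9]=1+1=2, deg[10]=1+1=2, deg[11]=1+3=4

Answer: 2 1 1 3 1 1 2 1 2 2 4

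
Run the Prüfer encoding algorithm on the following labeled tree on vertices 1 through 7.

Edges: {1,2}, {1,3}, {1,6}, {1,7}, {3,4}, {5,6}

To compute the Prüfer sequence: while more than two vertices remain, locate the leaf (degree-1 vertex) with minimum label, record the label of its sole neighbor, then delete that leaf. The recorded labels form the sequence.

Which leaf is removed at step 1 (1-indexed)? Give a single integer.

Step 1: current leaves = {2,4,5,7}. Remove leaf 2 (neighbor: 1).

Answer: 2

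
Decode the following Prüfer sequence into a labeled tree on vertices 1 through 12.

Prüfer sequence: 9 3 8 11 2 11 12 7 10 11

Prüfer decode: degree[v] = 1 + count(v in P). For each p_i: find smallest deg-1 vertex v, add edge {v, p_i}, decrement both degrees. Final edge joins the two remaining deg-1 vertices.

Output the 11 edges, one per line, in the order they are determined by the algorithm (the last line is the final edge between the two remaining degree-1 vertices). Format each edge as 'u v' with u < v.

Answer: 1 9
3 4
3 8
5 11
2 6
2 11
8 12
7 9
7 10
10 11
11 12

Derivation:
Initial degrees: {1:1, 2:2, 3:2, 4:1, 5:1, 6:1, 7:2, 8:2, 9:2, 10:2, 11:4, 12:2}
Step 1: smallest deg-1 vertex = 1, p_1 = 9. Add edge {1,9}. Now deg[1]=0, deg[9]=1.
Step 2: smallest deg-1 vertex = 4, p_2 = 3. Add edge {3,4}. Now deg[4]=0, deg[3]=1.
Step 3: smallest deg-1 vertex = 3, p_3 = 8. Add edge {3,8}. Now deg[3]=0, deg[8]=1.
Step 4: smallest deg-1 vertex = 5, p_4 = 11. Add edge {5,11}. Now deg[5]=0, deg[11]=3.
Step 5: smallest deg-1 vertex = 6, p_5 = 2. Add edge {2,6}. Now deg[6]=0, deg[2]=1.
Step 6: smallest deg-1 vertex = 2, p_6 = 11. Add edge {2,11}. Now deg[2]=0, deg[11]=2.
Step 7: smallest deg-1 vertex = 8, p_7 = 12. Add edge {8,12}. Now deg[8]=0, deg[12]=1.
Step 8: smallest deg-1 vertex = 9, p_8 = 7. Add edge {7,9}. Now deg[9]=0, deg[7]=1.
Step 9: smallest deg-1 vertex = 7, p_9 = 10. Add edge {7,10}. Now deg[7]=0, deg[10]=1.
Step 10: smallest deg-1 vertex = 10, p_10 = 11. Add edge {10,11}. Now deg[10]=0, deg[11]=1.
Final: two remaining deg-1 vertices are 11, 12. Add edge {11,12}.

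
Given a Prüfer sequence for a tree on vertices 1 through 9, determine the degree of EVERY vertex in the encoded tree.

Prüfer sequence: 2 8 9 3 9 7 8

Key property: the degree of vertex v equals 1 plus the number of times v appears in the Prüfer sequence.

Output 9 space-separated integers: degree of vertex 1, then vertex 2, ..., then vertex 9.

Answer: 1 2 2 1 1 1 2 3 3

Derivation:
p_1 = 2: count[2] becomes 1
p_2 = 8: count[8] becomes 1
p_3 = 9: count[9] becomes 1
p_4 = 3: count[3] becomes 1
p_5 = 9: count[9] becomes 2
p_6 = 7: count[7] becomes 1
p_7 = 8: count[8] becomes 2
Degrees (1 + count): deg[1]=1+0=1, deg[2]=1+1=2, deg[3]=1+1=2, deg[4]=1+0=1, deg[5]=1+0=1, deg[6]=1+0=1, deg[7]=1+1=2, deg[8]=1+2=3, deg[9]=1+2=3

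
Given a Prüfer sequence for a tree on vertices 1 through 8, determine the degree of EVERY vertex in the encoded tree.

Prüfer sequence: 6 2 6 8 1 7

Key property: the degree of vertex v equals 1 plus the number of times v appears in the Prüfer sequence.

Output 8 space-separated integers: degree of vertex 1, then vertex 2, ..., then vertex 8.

p_1 = 6: count[6] becomes 1
p_2 = 2: count[2] becomes 1
p_3 = 6: count[6] becomes 2
p_4 = 8: count[8] becomes 1
p_5 = 1: count[1] becomes 1
p_6 = 7: count[7] becomes 1
Degrees (1 + count): deg[1]=1+1=2, deg[2]=1+1=2, deg[3]=1+0=1, deg[4]=1+0=1, deg[5]=1+0=1, deg[6]=1+2=3, deg[7]=1+1=2, deg[8]=1+1=2

Answer: 2 2 1 1 1 3 2 2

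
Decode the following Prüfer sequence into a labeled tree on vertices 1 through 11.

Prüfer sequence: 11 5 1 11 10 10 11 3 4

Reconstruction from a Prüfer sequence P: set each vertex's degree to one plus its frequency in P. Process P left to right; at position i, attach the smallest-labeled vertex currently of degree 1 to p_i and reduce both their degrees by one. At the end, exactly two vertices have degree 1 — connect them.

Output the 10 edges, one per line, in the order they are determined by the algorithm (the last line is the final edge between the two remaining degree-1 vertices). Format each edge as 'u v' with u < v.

Initial degrees: {1:2, 2:1, 3:2, 4:2, 5:2, 6:1, 7:1, 8:1, 9:1, 10:3, 11:4}
Step 1: smallest deg-1 vertex = 2, p_1 = 11. Add edge {2,11}. Now deg[2]=0, deg[11]=3.
Step 2: smallest deg-1 vertex = 6, p_2 = 5. Add edge {5,6}. Now deg[6]=0, deg[5]=1.
Step 3: smallest deg-1 vertex = 5, p_3 = 1. Add edge {1,5}. Now deg[5]=0, deg[1]=1.
Step 4: smallest deg-1 vertex = 1, p_4 = 11. Add edge {1,11}. Now deg[1]=0, deg[11]=2.
Step 5: smallest deg-1 vertex = 7, p_5 = 10. Add edge {7,10}. Now deg[7]=0, deg[10]=2.
Step 6: smallest deg-1 vertex = 8, p_6 = 10. Add edge {8,10}. Now deg[8]=0, deg[10]=1.
Step 7: smallest deg-1 vertex = 9, p_7 = 11. Add edge {9,11}. Now deg[9]=0, deg[11]=1.
Step 8: smallest deg-1 vertex = 10, p_8 = 3. Add edge {3,10}. Now deg[10]=0, deg[3]=1.
Step 9: smallest deg-1 vertex = 3, p_9 = 4. Add edge {3,4}. Now deg[3]=0, deg[4]=1.
Final: two remaining deg-1 vertices are 4, 11. Add edge {4,11}.

Answer: 2 11
5 6
1 5
1 11
7 10
8 10
9 11
3 10
3 4
4 11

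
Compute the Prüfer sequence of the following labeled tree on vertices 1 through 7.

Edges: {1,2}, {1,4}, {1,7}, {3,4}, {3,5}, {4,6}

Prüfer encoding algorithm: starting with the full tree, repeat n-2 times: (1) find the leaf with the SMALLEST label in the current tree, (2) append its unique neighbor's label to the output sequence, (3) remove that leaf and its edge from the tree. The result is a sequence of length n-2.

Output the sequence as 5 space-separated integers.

Answer: 1 3 4 4 1

Derivation:
Step 1: leaves = {2,5,6,7}. Remove smallest leaf 2, emit neighbor 1.
Step 2: leaves = {5,6,7}. Remove smallest leaf 5, emit neighbor 3.
Step 3: leaves = {3,6,7}. Remove smallest leaf 3, emit neighbor 4.
Step 4: leaves = {6,7}. Remove smallest leaf 6, emit neighbor 4.
Step 5: leaves = {4,7}. Remove smallest leaf 4, emit neighbor 1.
Done: 2 vertices remain (1, 7). Sequence = [1 3 4 4 1]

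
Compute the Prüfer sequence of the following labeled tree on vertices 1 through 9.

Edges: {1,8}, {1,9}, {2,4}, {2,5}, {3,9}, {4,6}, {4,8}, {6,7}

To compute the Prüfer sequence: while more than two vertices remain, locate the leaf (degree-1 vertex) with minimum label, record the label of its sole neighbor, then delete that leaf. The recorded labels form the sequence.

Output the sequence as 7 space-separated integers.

Step 1: leaves = {3,5,7}. Remove smallest leaf 3, emit neighbor 9.
Step 2: leaves = {5,7,9}. Remove smallest leaf 5, emit neighbor 2.
Step 3: leaves = {2,7,9}. Remove smallest leaf 2, emit neighbor 4.
Step 4: leaves = {7,9}. Remove smallest leaf 7, emit neighbor 6.
Step 5: leaves = {6,9}. Remove smallest leaf 6, emit neighbor 4.
Step 6: leaves = {4,9}. Remove smallest leaf 4, emit neighbor 8.
Step 7: leaves = {8,9}. Remove smallest leaf 8, emit neighbor 1.
Done: 2 vertices remain (1, 9). Sequence = [9 2 4 6 4 8 1]

Answer: 9 2 4 6 4 8 1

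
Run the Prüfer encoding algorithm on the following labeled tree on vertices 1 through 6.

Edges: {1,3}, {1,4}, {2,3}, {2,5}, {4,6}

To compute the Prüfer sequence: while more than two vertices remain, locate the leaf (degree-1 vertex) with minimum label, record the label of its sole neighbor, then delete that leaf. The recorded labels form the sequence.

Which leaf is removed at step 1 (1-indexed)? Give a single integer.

Step 1: current leaves = {5,6}. Remove leaf 5 (neighbor: 2).

Answer: 5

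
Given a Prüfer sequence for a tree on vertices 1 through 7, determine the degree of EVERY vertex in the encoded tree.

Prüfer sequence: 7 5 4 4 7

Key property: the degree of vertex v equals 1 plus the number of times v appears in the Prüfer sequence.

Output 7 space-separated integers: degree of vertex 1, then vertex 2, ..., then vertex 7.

Answer: 1 1 1 3 2 1 3

Derivation:
p_1 = 7: count[7] becomes 1
p_2 = 5: count[5] becomes 1
p_3 = 4: count[4] becomes 1
p_4 = 4: count[4] becomes 2
p_5 = 7: count[7] becomes 2
Degrees (1 + count): deg[1]=1+0=1, deg[2]=1+0=1, deg[3]=1+0=1, deg[4]=1+2=3, deg[5]=1+1=2, deg[6]=1+0=1, deg[7]=1+2=3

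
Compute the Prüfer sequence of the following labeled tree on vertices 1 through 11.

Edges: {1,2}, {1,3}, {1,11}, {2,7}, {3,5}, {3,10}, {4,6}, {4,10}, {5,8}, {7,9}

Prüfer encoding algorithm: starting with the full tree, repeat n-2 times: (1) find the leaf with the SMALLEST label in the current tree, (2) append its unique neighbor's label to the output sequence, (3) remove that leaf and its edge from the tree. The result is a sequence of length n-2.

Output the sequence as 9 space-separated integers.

Answer: 4 10 5 3 7 2 1 3 1

Derivation:
Step 1: leaves = {6,8,9,11}. Remove smallest leaf 6, emit neighbor 4.
Step 2: leaves = {4,8,9,11}. Remove smallest leaf 4, emit neighbor 10.
Step 3: leaves = {8,9,10,11}. Remove smallest leaf 8, emit neighbor 5.
Step 4: leaves = {5,9,10,11}. Remove smallest leaf 5, emit neighbor 3.
Step 5: leaves = {9,10,11}. Remove smallest leaf 9, emit neighbor 7.
Step 6: leaves = {7,10,11}. Remove smallest leaf 7, emit neighbor 2.
Step 7: leaves = {2,10,11}. Remove smallest leaf 2, emit neighbor 1.
Step 8: leaves = {10,11}. Remove smallest leaf 10, emit neighbor 3.
Step 9: leaves = {3,11}. Remove smallest leaf 3, emit neighbor 1.
Done: 2 vertices remain (1, 11). Sequence = [4 10 5 3 7 2 1 3 1]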